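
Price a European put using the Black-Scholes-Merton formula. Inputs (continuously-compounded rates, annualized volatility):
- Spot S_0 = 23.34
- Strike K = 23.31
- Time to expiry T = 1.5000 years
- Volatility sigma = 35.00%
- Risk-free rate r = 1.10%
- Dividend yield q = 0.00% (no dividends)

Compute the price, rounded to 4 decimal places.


Answer: Price = 3.7237

Derivation:
d1 = (ln(S/K) + (r - q + 0.5*sigma^2) * T) / (sigma * sqrt(T)) = 0.25582278
d2 = d1 - sigma * sqrt(T) = -0.17283792
exp(-rT) = 0.98363538; exp(-qT) = 1.00000000
P = K * exp(-rT) * N(-d2) - S_0 * exp(-qT) * N(-d1)
N(-d1) = 0.39904384; N(-d2) = 0.56861059
P = 23.3100 * 0.98363538 * 0.56861059 - 23.3400 * 1.00000000 * 0.39904384 = 3.7237


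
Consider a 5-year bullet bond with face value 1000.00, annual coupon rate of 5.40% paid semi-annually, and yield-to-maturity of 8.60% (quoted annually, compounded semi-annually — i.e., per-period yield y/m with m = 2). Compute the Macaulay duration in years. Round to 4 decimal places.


Coupon per period c = face * coupon_rate / m = 27.000000
Periods per year m = 2; per-period yield y/m = 0.043000
Number of cashflows N = 10
Cashflows (t years, CF_t, discount factor 1/(1+y/m)^(m*t), PV):
  t = 0.5000: CF_t = 27.000000, DF = 0.958773, PV = 25.886865
  t = 1.0000: CF_t = 27.000000, DF = 0.919245, PV = 24.819621
  t = 1.5000: CF_t = 27.000000, DF = 0.881347, PV = 23.796377
  t = 2.0000: CF_t = 27.000000, DF = 0.845012, PV = 22.815318
  t = 2.5000: CF_t = 27.000000, DF = 0.810174, PV = 21.874706
  t = 3.0000: CF_t = 27.000000, DF = 0.776773, PV = 20.972872
  t = 3.5000: CF_t = 27.000000, DF = 0.744749, PV = 20.108219
  t = 4.0000: CF_t = 27.000000, DF = 0.714045, PV = 19.279213
  t = 4.5000: CF_t = 27.000000, DF = 0.684607, PV = 18.484384
  t = 5.0000: CF_t = 1027.000000, DF = 0.656382, PV = 674.104707
Price P = sum_t PV_t = 872.142282
Macaulay numerator sum_t t * PV_t:
  t * PV_t at t = 0.5000: 12.943432
  t * PV_t at t = 1.0000: 24.819621
  t * PV_t at t = 1.5000: 35.694565
  t * PV_t at t = 2.0000: 45.630636
  t * PV_t at t = 2.5000: 54.686765
  t * PV_t at t = 3.0000: 62.918617
  t * PV_t at t = 3.5000: 70.378766
  t * PV_t at t = 4.0000: 77.116851
  t * PV_t at t = 4.5000: 83.179729
  t * PV_t at t = 5.0000: 3370.523533
Macaulay duration D = (sum_t t * PV_t) / P = 3837.892516 / 872.142282 = 4.400535

Answer: Macaulay duration = 4.4005 years


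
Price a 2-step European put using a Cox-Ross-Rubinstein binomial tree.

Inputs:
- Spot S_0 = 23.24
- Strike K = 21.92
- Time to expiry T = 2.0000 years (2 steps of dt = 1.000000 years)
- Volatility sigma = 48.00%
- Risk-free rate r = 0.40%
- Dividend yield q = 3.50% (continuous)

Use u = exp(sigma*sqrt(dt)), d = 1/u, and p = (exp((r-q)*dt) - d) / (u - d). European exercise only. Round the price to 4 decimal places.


Answer: Price = V(0,0) = 5.4302

Derivation:
dt = T/N = 1.000000
u = exp(sigma*sqrt(dt)) = 1.616074; d = 1/u = 0.618783
p = (exp((r-q)*dt) - d) / (u - d) = 0.351645
Discount per step: exp(-r*dt) = 0.996008
Stock lattice S(k, i) with i counting down-moves:
  k=0: S(0,0) = 23.2400
  k=1: S(1,0) = 37.5576; S(1,1) = 14.3805
  k=2: S(2,0) = 60.6958; S(2,1) = 23.2400; S(2,2) = 8.8984
Terminal payoffs V(N, i) = max(K - S_T, 0):
  V(2,0) = 0.000000; V(2,1) = 0.000000; V(2,2) = 13.021569
Backward induction: V(k, i) = exp(-r*dt) * [p * V(k+1, i) + (1-p) * V(k+1, i+1)].
  V(1,0) = exp(-r*dt) * [p*0.000000 + (1-p)*0.000000] = 0.000000
  V(1,1) = exp(-r*dt) * [p*0.000000 + (1-p)*13.021569] = 8.408899
  V(0,0) = exp(-r*dt) * [p*0.000000 + (1-p)*8.408899] = 5.430190


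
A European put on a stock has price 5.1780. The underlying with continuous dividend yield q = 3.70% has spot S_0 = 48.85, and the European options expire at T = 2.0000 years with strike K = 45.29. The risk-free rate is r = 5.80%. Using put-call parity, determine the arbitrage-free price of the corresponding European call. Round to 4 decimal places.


Answer: Call price = 10.2140

Derivation:
Put-call parity: C - P = S_0 * exp(-qT) - K * exp(-rT).
S_0 * exp(-qT) = 48.8500 * 0.92867169 = 45.36561224
K * exp(-rT) = 45.2900 * 0.89047522 = 40.32962286
C = P + S*exp(-qT) - K*exp(-rT)
C = 5.1780 + 45.36561224 - 40.32962286 = 10.2140


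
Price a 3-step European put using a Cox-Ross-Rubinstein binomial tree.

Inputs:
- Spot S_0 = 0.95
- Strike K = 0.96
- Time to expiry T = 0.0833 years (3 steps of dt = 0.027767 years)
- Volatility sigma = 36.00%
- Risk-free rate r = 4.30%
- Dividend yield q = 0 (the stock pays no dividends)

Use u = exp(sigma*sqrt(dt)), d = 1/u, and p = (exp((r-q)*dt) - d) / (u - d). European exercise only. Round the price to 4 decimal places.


dt = T/N = 0.027767
u = exp(sigma*sqrt(dt)) = 1.061824; d = 1/u = 0.941776
p = (exp((r-q)*dt) - d) / (u - d) = 0.494959
Discount per step: exp(-r*dt) = 0.998807
Stock lattice S(k, i) with i counting down-moves:
  k=0: S(0,0) = 0.9500
  k=1: S(1,0) = 1.0087; S(1,1) = 0.8947
  k=2: S(2,0) = 1.0711; S(2,1) = 0.9500; S(2,2) = 0.8426
  k=3: S(3,0) = 1.1373; S(3,1) = 1.0087; S(3,2) = 0.8947; S(3,3) = 0.7935
Terminal payoffs V(N, i) = max(K - S_T, 0):
  V(3,0) = 0.000000; V(3,1) = 0.000000; V(3,2) = 0.065313; V(3,3) = 0.166465
Backward induction: V(k, i) = exp(-r*dt) * [p * V(k+1, i) + (1-p) * V(k+1, i+1)].
  V(2,0) = exp(-r*dt) * [p*0.000000 + (1-p)*0.000000] = 0.000000
  V(2,1) = exp(-r*dt) * [p*0.000000 + (1-p)*0.065313] = 0.032946
  V(2,2) = exp(-r*dt) * [p*0.065313 + (1-p)*0.166465] = 0.116260
  V(1,0) = exp(-r*dt) * [p*0.000000 + (1-p)*0.032946] = 0.016619
  V(1,1) = exp(-r*dt) * [p*0.032946 + (1-p)*0.116260] = 0.074934
  V(0,0) = exp(-r*dt) * [p*0.016619 + (1-p)*0.074934] = 0.046015

Answer: Price = V(0,0) = 0.0460


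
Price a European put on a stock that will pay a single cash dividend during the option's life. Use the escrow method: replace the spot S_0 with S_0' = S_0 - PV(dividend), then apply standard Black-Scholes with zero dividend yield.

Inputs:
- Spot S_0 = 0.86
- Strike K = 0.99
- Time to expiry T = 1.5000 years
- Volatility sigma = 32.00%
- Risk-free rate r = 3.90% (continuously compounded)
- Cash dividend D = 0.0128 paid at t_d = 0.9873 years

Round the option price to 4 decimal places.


Answer: Price = 0.1855

Derivation:
PV(D) = D * exp(-r * t_d) = 0.0128 * 0.96222718 = 0.01231651
S_0' = S_0 - PV(D) = 0.8600 - 0.01231651 = 0.84768349
d1 = (ln(S_0'/K) + (r + sigma^2/2)*T) / (sigma*sqrt(T)) = -0.05076980
d2 = d1 - sigma*sqrt(T) = -0.44268816
exp(-rT) = 0.94317824
N(-d1) = 0.52024552; N(-d2) = 0.67100435
P = K * exp(-rT) * N(-d2) - S_0' * N(-d1) = 0.9900 * 0.94317824 * 0.67100435 - 0.84768349 * 0.52024552 = 0.1855


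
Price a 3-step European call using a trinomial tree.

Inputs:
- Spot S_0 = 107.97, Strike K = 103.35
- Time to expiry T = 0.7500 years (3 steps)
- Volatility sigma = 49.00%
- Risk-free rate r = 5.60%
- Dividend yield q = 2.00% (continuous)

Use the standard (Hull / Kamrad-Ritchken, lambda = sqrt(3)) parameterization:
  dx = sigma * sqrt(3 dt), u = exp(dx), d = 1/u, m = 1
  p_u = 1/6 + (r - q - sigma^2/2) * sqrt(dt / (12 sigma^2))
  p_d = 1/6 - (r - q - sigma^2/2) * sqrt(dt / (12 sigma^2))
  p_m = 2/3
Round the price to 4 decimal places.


dt = T/N = 0.250000; dx = sigma*sqrt(3*dt) = 0.424352
u = exp(dx) = 1.528600; d = 1/u = 0.654193
p_u = 0.141908, p_m = 0.666667, p_d = 0.191425
Discount per step: exp(-r*dt) = 0.986098
Stock lattice S(k, j) with j the centered position index:
  k=0: S(0,+0) = 107.9700
  k=1: S(1,-1) = 70.6332; S(1,+0) = 107.9700; S(1,+1) = 165.0430
  k=2: S(2,-2) = 46.2078; S(2,-1) = 70.6332; S(2,+0) = 107.9700; S(2,+1) = 165.0430; S(2,+2) = 252.2847
  k=3: S(3,-3) = 30.2288; S(3,-2) = 46.2078; S(3,-1) = 70.6332; S(3,+0) = 107.9700; S(3,+1) = 165.0430; S(3,+2) = 252.2847; S(3,+3) = 385.6425
Terminal payoffs V(N, j) = max(S_T - K, 0):
  V(3,-3) = 0.000000; V(3,-2) = 0.000000; V(3,-1) = 0.000000; V(3,+0) = 4.620000; V(3,+1) = 61.692969; V(3,+2) = 148.934724; V(3,+3) = 282.292492
Backward induction: V(k, j) = exp(-r*dt) * [p_u * V(k+1, j+1) + p_m * V(k+1, j) + p_d * V(k+1, j-1)]
  V(2,-2) = exp(-r*dt) * [p_u*0.000000 + p_m*0.000000 + p_d*0.000000] = 0.000000
  V(2,-1) = exp(-r*dt) * [p_u*4.620000 + p_m*0.000000 + p_d*0.000000] = 0.646502
  V(2,+0) = exp(-r*dt) * [p_u*61.692969 + p_m*4.620000 + p_d*0.000000] = 11.670216
  V(2,+1) = exp(-r*dt) * [p_u*148.934724 + p_m*61.692969 + p_d*4.620000] = 62.270197
  V(2,+2) = exp(-r*dt) * [p_u*282.292492 + p_m*148.934724 + p_d*61.692969] = 149.057572
  V(1,-1) = exp(-r*dt) * [p_u*11.670216 + p_m*0.646502 + p_d*0.000000] = 2.058087
  V(1,+0) = exp(-r*dt) * [p_u*62.270197 + p_m*11.670216 + p_d*0.646502] = 16.507827
  V(1,+1) = exp(-r*dt) * [p_u*149.057572 + p_m*62.270197 + p_d*11.670216] = 63.997682
  V(0,+0) = exp(-r*dt) * [p_u*63.997682 + p_m*16.507827 + p_d*2.058087] = 20.196257

Answer: Price = V(0,0) = 20.1963


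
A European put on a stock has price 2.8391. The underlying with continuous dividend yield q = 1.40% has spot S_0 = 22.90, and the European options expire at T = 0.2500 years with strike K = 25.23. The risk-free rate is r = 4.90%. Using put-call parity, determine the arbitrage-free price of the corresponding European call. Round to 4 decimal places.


Answer: Call price = 0.7363

Derivation:
Put-call parity: C - P = S_0 * exp(-qT) - K * exp(-rT).
S_0 * exp(-qT) = 22.9000 * 0.99650612 = 22.81999010
K * exp(-rT) = 25.2300 * 0.98782473 = 24.92281783
C = P + S*exp(-qT) - K*exp(-rT)
C = 2.8391 + 22.81999010 - 24.92281783 = 0.7363


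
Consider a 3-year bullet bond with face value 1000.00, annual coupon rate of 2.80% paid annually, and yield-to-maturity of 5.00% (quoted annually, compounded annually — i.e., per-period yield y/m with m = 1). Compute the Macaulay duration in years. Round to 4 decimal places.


Coupon per period c = face * coupon_rate / m = 28.000000
Periods per year m = 1; per-period yield y/m = 0.050000
Number of cashflows N = 3
Cashflows (t years, CF_t, discount factor 1/(1+y/m)^(m*t), PV):
  t = 1.0000: CF_t = 28.000000, DF = 0.952381, PV = 26.666667
  t = 2.0000: CF_t = 28.000000, DF = 0.907029, PV = 25.396825
  t = 3.0000: CF_t = 1028.000000, DF = 0.863838, PV = 888.025051
Price P = sum_t PV_t = 940.088543
Macaulay numerator sum_t t * PV_t:
  t * PV_t at t = 1.0000: 26.666667
  t * PV_t at t = 2.0000: 50.793651
  t * PV_t at t = 3.0000: 2664.075154
Macaulay duration D = (sum_t t * PV_t) / P = 2741.535471 / 940.088543 = 2.916252

Answer: Macaulay duration = 2.9163 years


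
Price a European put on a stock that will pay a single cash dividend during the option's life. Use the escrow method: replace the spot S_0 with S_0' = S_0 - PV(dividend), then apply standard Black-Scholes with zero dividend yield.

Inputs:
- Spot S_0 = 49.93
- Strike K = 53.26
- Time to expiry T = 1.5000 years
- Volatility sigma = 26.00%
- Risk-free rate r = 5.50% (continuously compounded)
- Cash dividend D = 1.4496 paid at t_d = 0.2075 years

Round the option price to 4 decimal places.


Answer: Price = 6.4460

Derivation:
PV(D) = D * exp(-r * t_d) = 1.4496 * 0.98865238 = 1.43315048
S_0' = S_0 - PV(D) = 49.9300 - 1.43315048 = 48.49684952
d1 = (ln(S_0'/K) + (r + sigma^2/2)*T) / (sigma*sqrt(T)) = 0.12408630
d2 = d1 - sigma*sqrt(T) = -0.19434736
exp(-rT) = 0.92081144
N(-d1) = 0.45062347; N(-d2) = 0.57704805
P = K * exp(-rT) * N(-d2) - S_0' * N(-d1) = 53.2600 * 0.92081144 * 0.57704805 - 48.49684952 * 0.45062347 = 6.4460


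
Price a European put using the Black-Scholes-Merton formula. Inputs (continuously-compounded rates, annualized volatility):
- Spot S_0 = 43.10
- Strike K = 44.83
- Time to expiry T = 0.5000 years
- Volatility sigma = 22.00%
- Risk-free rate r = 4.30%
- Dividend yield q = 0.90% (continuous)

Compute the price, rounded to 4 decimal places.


d1 = (ln(S/K) + (r - q + 0.5*sigma^2) * T) / (sigma * sqrt(T)) = -0.06591882
d2 = d1 - sigma * sqrt(T) = -0.22148231
exp(-rT) = 0.97872948; exp(-qT) = 0.99551011
P = K * exp(-rT) * N(-d2) - S_0 * exp(-qT) * N(-d1)
N(-d1) = 0.52627877; N(-d2) = 0.58764154
P = 44.8300 * 0.97872948 * 0.58764154 - 43.1000 * 0.99551011 * 0.52627877 = 3.2028

Answer: Price = 3.2028


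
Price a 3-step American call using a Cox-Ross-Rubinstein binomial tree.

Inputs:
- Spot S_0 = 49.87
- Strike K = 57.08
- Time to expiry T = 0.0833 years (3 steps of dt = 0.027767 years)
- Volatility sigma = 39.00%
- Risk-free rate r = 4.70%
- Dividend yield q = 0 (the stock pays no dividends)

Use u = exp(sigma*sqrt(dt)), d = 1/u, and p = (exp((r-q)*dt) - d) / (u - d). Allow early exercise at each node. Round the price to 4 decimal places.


dt = T/N = 0.027767
u = exp(sigma*sqrt(dt)) = 1.067145; d = 1/u = 0.937080
p = (exp((r-q)*dt) - d) / (u - d) = 0.493799
Discount per step: exp(-r*dt) = 0.998696
Stock lattice S(k, i) with i counting down-moves:
  k=0: S(0,0) = 49.8700
  k=1: S(1,0) = 53.2185; S(1,1) = 46.7322
  k=2: S(2,0) = 56.7919; S(2,1) = 49.8700; S(2,2) = 43.7918
  k=3: S(3,0) = 60.6052; S(3,1) = 53.2185; S(3,2) = 46.7322; S(3,3) = 41.0364
Terminal payoffs V(N, i) = max(S_T - K, 0):
  V(3,0) = 3.525195; V(3,1) = 0.000000; V(3,2) = 0.000000; V(3,3) = 0.000000
Backward induction: V(k, i) = exp(-r*dt) * [p * V(k+1, i) + (1-p) * V(k+1, i+1)]; then take max(V_cont, immediate exercise) for American.
  V(2,0) = exp(-r*dt) * [p*3.525195 + (1-p)*0.000000] = 1.738468; exercise = 0.000000; V(2,0) = max -> 1.738468
  V(2,1) = exp(-r*dt) * [p*0.000000 + (1-p)*0.000000] = 0.000000; exercise = 0.000000; V(2,1) = max -> 0.000000
  V(2,2) = exp(-r*dt) * [p*0.000000 + (1-p)*0.000000] = 0.000000; exercise = 0.000000; V(2,2) = max -> 0.000000
  V(1,0) = exp(-r*dt) * [p*1.738468 + (1-p)*0.000000] = 0.857335; exercise = 0.000000; V(1,0) = max -> 0.857335
  V(1,1) = exp(-r*dt) * [p*0.000000 + (1-p)*0.000000] = 0.000000; exercise = 0.000000; V(1,1) = max -> 0.000000
  V(0,0) = exp(-r*dt) * [p*0.857335 + (1-p)*0.000000] = 0.422799; exercise = 0.000000; V(0,0) = max -> 0.422799

Answer: Price = V(0,0) = 0.4228


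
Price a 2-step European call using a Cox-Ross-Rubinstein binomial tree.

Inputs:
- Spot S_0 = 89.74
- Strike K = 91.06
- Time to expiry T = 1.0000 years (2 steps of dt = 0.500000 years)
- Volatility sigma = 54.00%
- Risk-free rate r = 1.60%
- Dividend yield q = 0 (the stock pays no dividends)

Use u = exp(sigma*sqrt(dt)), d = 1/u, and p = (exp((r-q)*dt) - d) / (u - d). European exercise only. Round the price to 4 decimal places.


Answer: Price = V(0,0) = 17.2883

Derivation:
dt = T/N = 0.500000
u = exp(sigma*sqrt(dt)) = 1.464974; d = 1/u = 0.682606
p = (exp((r-q)*dt) - d) / (u - d) = 0.415950
Discount per step: exp(-r*dt) = 0.992032
Stock lattice S(k, i) with i counting down-moves:
  k=0: S(0,0) = 89.7400
  k=1: S(1,0) = 131.4668; S(1,1) = 61.2570
  k=2: S(2,0) = 192.5955; S(2,1) = 89.7400; S(2,2) = 41.8144
Terminal payoffs V(N, i) = max(S_T - K, 0):
  V(2,0) = 101.535459; V(2,1) = 0.000000; V(2,2) = 0.000000
Backward induction: V(k, i) = exp(-r*dt) * [p * V(k+1, i) + (1-p) * V(k+1, i+1)].
  V(1,0) = exp(-r*dt) * [p*101.535459 + (1-p)*0.000000] = 41.897165
  V(1,1) = exp(-r*dt) * [p*0.000000 + (1-p)*0.000000] = 0.000000
  V(0,0) = exp(-r*dt) * [p*41.897165 + (1-p)*0.000000] = 17.288270


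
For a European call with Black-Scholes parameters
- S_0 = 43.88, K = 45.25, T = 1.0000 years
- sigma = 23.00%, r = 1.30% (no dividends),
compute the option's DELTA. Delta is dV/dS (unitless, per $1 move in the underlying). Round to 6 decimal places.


d1 = 0.0378520229; d2 = -0.1921479771
phi(d1) = 0.3986565854; exp(-qT) = 1.0000000000; exp(-rT) = 0.9870841350
N(d1) = 0.5150971671
Delta = exp(-qT) * N(d1) = 1.0000000000 * 0.5150971671 = 0.515097

Answer: Delta = 0.515097


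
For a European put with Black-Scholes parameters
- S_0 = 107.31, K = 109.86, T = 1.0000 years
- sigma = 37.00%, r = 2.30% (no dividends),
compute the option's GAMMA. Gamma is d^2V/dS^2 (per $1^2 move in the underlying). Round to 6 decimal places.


d1 = 0.1836892271; d2 = -0.1863107729
phi(d1) = 0.3922682354; exp(-qT) = 1.0000000000; exp(-rT) = 0.9772624838
Gamma = exp(-qT) * phi(d1) / (S * sigma * sqrt(T)) = 1.0000000000 * 0.3922682354 / (107.3100 * 0.3700 * 1.0000000000) = 0.009880

Answer: Gamma = 0.009880


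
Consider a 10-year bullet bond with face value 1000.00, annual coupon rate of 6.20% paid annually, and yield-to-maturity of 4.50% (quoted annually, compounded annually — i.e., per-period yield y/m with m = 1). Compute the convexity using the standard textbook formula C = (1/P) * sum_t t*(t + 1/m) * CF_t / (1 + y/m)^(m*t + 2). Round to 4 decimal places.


Answer: Convexity = 72.8958

Derivation:
Coupon per period c = face * coupon_rate / m = 62.000000
Periods per year m = 1; per-period yield y/m = 0.045000
Number of cashflows N = 10
Cashflows (t years, CF_t, discount factor 1/(1+y/m)^(m*t), PV):
  t = 1.0000: CF_t = 62.000000, DF = 0.956938, PV = 59.330144
  t = 2.0000: CF_t = 62.000000, DF = 0.915730, PV = 56.775257
  t = 3.0000: CF_t = 62.000000, DF = 0.876297, PV = 54.330389
  t = 4.0000: CF_t = 62.000000, DF = 0.838561, PV = 51.990803
  t = 5.0000: CF_t = 62.000000, DF = 0.802451, PV = 49.751965
  t = 6.0000: CF_t = 62.000000, DF = 0.767896, PV = 47.609536
  t = 7.0000: CF_t = 62.000000, DF = 0.734828, PV = 45.559364
  t = 8.0000: CF_t = 62.000000, DF = 0.703185, PV = 43.597478
  t = 9.0000: CF_t = 62.000000, DF = 0.672904, PV = 41.720075
  t = 10.0000: CF_t = 1062.000000, DF = 0.643928, PV = 683.851198
Price P = sum_t PV_t = 1134.516209
Convexity numerator sum_t t*(t + 1/m) * CF_t / (1+y/m)^(m*t + 2):
  t = 1.0000: term = 108.660779
  t = 2.0000: term = 311.944820
  t = 3.0000: term = 597.023579
  t = 4.0000: term = 952.190715
  t = 5.0000: term = 1366.780931
  t = 6.0000: term = 1831.094071
  t = 7.0000: term = 2336.324173
  t = 8.0000: term = 2874.493173
  t = 9.0000: term = 3438.388962
  t = 10.0000: term = 68884.532694
Convexity = (1/P) * sum = 82701.433896 / 1134.516209 = 72.895771


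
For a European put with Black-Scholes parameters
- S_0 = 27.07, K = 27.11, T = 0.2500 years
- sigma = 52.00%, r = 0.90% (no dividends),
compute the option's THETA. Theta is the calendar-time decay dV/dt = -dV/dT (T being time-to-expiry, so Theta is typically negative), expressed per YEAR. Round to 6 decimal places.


d1 = 0.1329747697; d2 = -0.1270252303
phi(d1) = 0.3954307200; exp(-qT) = 1.0000000000; exp(-rT) = 0.9977525294
Theta = -S*exp(-qT)*phi(d1)*sigma/(2*sqrt(T)) + r*K*exp(-rT)*N(-d2) - q*S*exp(-qT)*N(-d1)
N(-d1) = 0.4471066671; N(-d2) = 0.5505397853; sqrt(T) = 0.5000000000
Term 1 = -27.0700 * 1.0000000000 * 0.3954307200 * 0.5200 / (2 * 0.5000000000) = -5.5662409870
Term 2 = 0.0090 * 27.1100 * 0.9977525294 * 0.5505397853 = 0.1340243080
Term 3 = 0 (no dividend yield, q = 0)
Theta = -5.5662409870 + (0.1340243080) + (0.0000000000) = -5.432217

Answer: Theta = -5.432217


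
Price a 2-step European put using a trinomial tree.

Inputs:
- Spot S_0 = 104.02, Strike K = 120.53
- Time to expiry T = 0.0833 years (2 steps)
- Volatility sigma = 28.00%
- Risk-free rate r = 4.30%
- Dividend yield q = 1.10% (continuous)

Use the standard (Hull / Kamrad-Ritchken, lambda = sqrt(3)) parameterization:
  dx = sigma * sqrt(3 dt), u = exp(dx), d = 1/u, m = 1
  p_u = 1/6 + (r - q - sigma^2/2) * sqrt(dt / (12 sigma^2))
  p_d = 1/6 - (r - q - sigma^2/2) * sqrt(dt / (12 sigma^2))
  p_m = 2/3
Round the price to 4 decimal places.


dt = T/N = 0.041650; dx = sigma*sqrt(3*dt) = 0.098975
u = exp(dx) = 1.104039; d = 1/u = 0.905765
p_u = 0.165152, p_m = 0.666667, p_d = 0.168182
Discount per step: exp(-r*dt) = 0.998211
Stock lattice S(k, j) with j the centered position index:
  k=0: S(0,+0) = 104.0200
  k=1: S(1,-1) = 94.2177; S(1,+0) = 104.0200; S(1,+1) = 114.8421
  k=2: S(2,-2) = 85.3391; S(2,-1) = 94.2177; S(2,+0) = 104.0200; S(2,+1) = 114.8421; S(2,+2) = 126.7902
Terminal payoffs V(N, j) = max(K - S_T, 0):
  V(2,-2) = 35.190886; V(2,-1) = 26.312302; V(2,+0) = 16.510000; V(2,+1) = 5.687878; V(2,+2) = 0.000000
Backward induction: V(k, j) = exp(-r*dt) * [p_u * V(k+1, j+1) + p_m * V(k+1, j) + p_d * V(k+1, j-1)]
  V(1,-1) = exp(-r*dt) * [p_u*16.510000 + p_m*26.312302 + p_d*35.190886] = 26.139792
  V(1,+0) = exp(-r*dt) * [p_u*5.687878 + p_m*16.510000 + p_d*26.312302] = 16.341981
  V(1,+1) = exp(-r*dt) * [p_u*0.000000 + p_m*5.687878 + p_d*16.510000] = 6.556843
  V(0,+0) = exp(-r*dt) * [p_u*6.556843 + p_m*16.341981 + p_d*26.139792] = 16.344461

Answer: Price = V(0,0) = 16.3445


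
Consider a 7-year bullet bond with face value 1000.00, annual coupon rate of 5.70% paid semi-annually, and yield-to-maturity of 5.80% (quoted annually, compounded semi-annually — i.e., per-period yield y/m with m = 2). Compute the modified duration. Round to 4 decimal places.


Answer: Modified duration = 5.6997

Derivation:
Coupon per period c = face * coupon_rate / m = 28.500000
Periods per year m = 2; per-period yield y/m = 0.029000
Number of cashflows N = 14
Cashflows (t years, CF_t, discount factor 1/(1+y/m)^(m*t), PV):
  t = 0.5000: CF_t = 28.500000, DF = 0.971817, PV = 27.696793
  t = 1.0000: CF_t = 28.500000, DF = 0.944429, PV = 26.916223
  t = 1.5000: CF_t = 28.500000, DF = 0.917812, PV = 26.157651
  t = 2.0000: CF_t = 28.500000, DF = 0.891946, PV = 25.420457
  t = 2.5000: CF_t = 28.500000, DF = 0.866808, PV = 24.704040
  t = 3.0000: CF_t = 28.500000, DF = 0.842379, PV = 24.007814
  t = 3.5000: CF_t = 28.500000, DF = 0.818639, PV = 23.331209
  t = 4.0000: CF_t = 28.500000, DF = 0.795567, PV = 22.673672
  t = 4.5000: CF_t = 28.500000, DF = 0.773146, PV = 22.034667
  t = 5.0000: CF_t = 28.500000, DF = 0.751357, PV = 21.413670
  t = 5.5000: CF_t = 28.500000, DF = 0.730182, PV = 20.810175
  t = 6.0000: CF_t = 28.500000, DF = 0.709603, PV = 20.223688
  t = 6.5000: CF_t = 28.500000, DF = 0.689605, PV = 19.653730
  t = 7.0000: CF_t = 1028.500000, DF = 0.670170, PV = 689.269481
Price P = sum_t PV_t = 994.313270
First compute Macaulay numerator sum_t t * PV_t:
  t * PV_t at t = 0.5000: 13.848397
  t * PV_t at t = 1.0000: 26.916223
  t * PV_t at t = 1.5000: 39.236476
  t * PV_t at t = 2.0000: 50.840915
  t * PV_t at t = 2.5000: 61.760101
  t * PV_t at t = 3.0000: 72.023441
  t * PV_t at t = 3.5000: 81.659230
  t * PV_t at t = 4.0000: 90.694688
  t * PV_t at t = 4.5000: 99.156000
  t * PV_t at t = 5.0000: 107.068352
  t * PV_t at t = 5.5000: 114.455964
  t * PV_t at t = 6.0000: 121.342130
  t * PV_t at t = 6.5000: 127.749246
  t * PV_t at t = 7.0000: 4824.886365
Macaulay duration D = 5831.637527 / 994.313270 = 5.864990
Modified duration = D / (1 + y/m) = 5.864990 / (1 + 0.029000) = 5.699699


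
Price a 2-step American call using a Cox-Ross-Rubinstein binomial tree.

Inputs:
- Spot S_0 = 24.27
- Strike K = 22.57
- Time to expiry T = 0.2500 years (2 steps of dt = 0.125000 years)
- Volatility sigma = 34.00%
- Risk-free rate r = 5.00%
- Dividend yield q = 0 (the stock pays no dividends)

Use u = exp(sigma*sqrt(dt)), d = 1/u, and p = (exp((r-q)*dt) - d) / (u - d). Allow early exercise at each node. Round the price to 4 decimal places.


Answer: Price = V(0,0) = 2.8550

Derivation:
dt = T/N = 0.125000
u = exp(sigma*sqrt(dt)) = 1.127732; d = 1/u = 0.886736
p = (exp((r-q)*dt) - d) / (u - d) = 0.495999
Discount per step: exp(-r*dt) = 0.993769
Stock lattice S(k, i) with i counting down-moves:
  k=0: S(0,0) = 24.2700
  k=1: S(1,0) = 27.3700; S(1,1) = 21.5211
  k=2: S(2,0) = 30.8661; S(2,1) = 24.2700; S(2,2) = 19.0835
Terminal payoffs V(N, i) = max(S_T - K, 0):
  V(2,0) = 8.296064; V(2,1) = 1.700000; V(2,2) = 0.000000
Backward induction: V(k, i) = exp(-r*dt) * [p * V(k+1, i) + (1-p) * V(k+1, i+1)]; then take max(V_cont, immediate exercise) for American.
  V(1,0) = exp(-r*dt) * [p*8.296064 + (1-p)*1.700000] = 4.940668; exercise = 4.800045; V(1,0) = max -> 4.940668
  V(1,1) = exp(-r*dt) * [p*1.700000 + (1-p)*0.000000] = 0.837945; exercise = 0.000000; V(1,1) = max -> 0.837945
  V(0,0) = exp(-r*dt) * [p*4.940668 + (1-p)*0.837945] = 2.854994; exercise = 1.700000; V(0,0) = max -> 2.854994


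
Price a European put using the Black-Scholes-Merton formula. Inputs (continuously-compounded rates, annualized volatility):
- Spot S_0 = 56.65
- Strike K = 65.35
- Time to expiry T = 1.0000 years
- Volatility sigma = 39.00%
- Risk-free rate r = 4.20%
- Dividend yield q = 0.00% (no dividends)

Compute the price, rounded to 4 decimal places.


Answer: Price = 12.5319

Derivation:
d1 = (ln(S/K) + (r - q + 0.5*sigma^2) * T) / (sigma * sqrt(T)) = -0.06362937
d2 = d1 - sigma * sqrt(T) = -0.45362937
exp(-rT) = 0.95886978; exp(-qT) = 1.00000000
P = K * exp(-rT) * N(-d2) - S_0 * exp(-qT) * N(-d1)
N(-d1) = 0.52536733; N(-d2) = 0.67495219
P = 65.3500 * 0.95886978 * 0.67495219 - 56.6500 * 1.00000000 * 0.52536733 = 12.5319


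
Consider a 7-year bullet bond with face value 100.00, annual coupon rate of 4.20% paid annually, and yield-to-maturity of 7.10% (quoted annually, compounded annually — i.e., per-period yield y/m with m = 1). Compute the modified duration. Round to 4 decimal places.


Answer: Modified duration = 5.7194

Derivation:
Coupon per period c = face * coupon_rate / m = 4.200000
Periods per year m = 1; per-period yield y/m = 0.071000
Number of cashflows N = 7
Cashflows (t years, CF_t, discount factor 1/(1+y/m)^(m*t), PV):
  t = 1.0000: CF_t = 4.200000, DF = 0.933707, PV = 3.921569
  t = 2.0000: CF_t = 4.200000, DF = 0.871808, PV = 3.661595
  t = 3.0000: CF_t = 4.200000, DF = 0.814013, PV = 3.418857
  t = 4.0000: CF_t = 4.200000, DF = 0.760050, PV = 3.192210
  t = 5.0000: CF_t = 4.200000, DF = 0.709664, PV = 2.980588
  t = 6.0000: CF_t = 4.200000, DF = 0.662618, PV = 2.782995
  t = 7.0000: CF_t = 104.200000, DF = 0.618691, PV = 64.467588
Price P = sum_t PV_t = 84.425402
First compute Macaulay numerator sum_t t * PV_t:
  t * PV_t at t = 1.0000: 3.921569
  t * PV_t at t = 2.0000: 7.323191
  t * PV_t at t = 3.0000: 10.256570
  t * PV_t at t = 4.0000: 12.768839
  t * PV_t at t = 5.0000: 14.902940
  t * PV_t at t = 6.0000: 16.697972
  t * PV_t at t = 7.0000: 451.273117
Macaulay duration D = 517.144196 / 84.425402 = 6.125457
Modified duration = D / (1 + y/m) = 6.125457 / (1 + 0.071000) = 5.719381


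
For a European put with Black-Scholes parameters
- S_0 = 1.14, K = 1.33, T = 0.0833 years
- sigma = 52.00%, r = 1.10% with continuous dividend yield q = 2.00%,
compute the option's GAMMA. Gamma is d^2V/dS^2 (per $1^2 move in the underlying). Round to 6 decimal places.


d1 = -0.9570710282; d2 = -1.1071520729
phi(d1) = 0.2523518312; exp(-qT) = 0.9983353870; exp(-rT) = 0.9990841197
Gamma = exp(-qT) * phi(d1) / (S * sigma * sqrt(T)) = 0.9983353870 * 0.2523518312 / (1.1400 * 0.5200 * 0.2886173938) = 1.472490

Answer: Gamma = 1.472490


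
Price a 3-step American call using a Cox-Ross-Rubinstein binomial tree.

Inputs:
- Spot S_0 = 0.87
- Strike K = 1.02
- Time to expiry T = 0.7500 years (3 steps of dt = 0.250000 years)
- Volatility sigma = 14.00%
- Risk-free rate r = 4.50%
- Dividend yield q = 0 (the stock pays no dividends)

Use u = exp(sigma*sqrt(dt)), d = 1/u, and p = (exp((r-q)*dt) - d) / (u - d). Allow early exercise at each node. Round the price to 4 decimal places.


Answer: Price = V(0,0) = 0.0092

Derivation:
dt = T/N = 0.250000
u = exp(sigma*sqrt(dt)) = 1.072508; d = 1/u = 0.932394
p = (exp((r-q)*dt) - d) / (u - d) = 0.563252
Discount per step: exp(-r*dt) = 0.988813
Stock lattice S(k, i) with i counting down-moves:
  k=0: S(0,0) = 0.8700
  k=1: S(1,0) = 0.9331; S(1,1) = 0.8112
  k=2: S(2,0) = 1.0007; S(2,1) = 0.8700; S(2,2) = 0.7563
  k=3: S(3,0) = 1.0733; S(3,1) = 0.9331; S(3,2) = 0.8112; S(3,3) = 0.7052
Terminal payoffs V(N, i) = max(S_T - K, 0):
  V(3,0) = 0.053300; V(3,1) = 0.000000; V(3,2) = 0.000000; V(3,3) = 0.000000
Backward induction: V(k, i) = exp(-r*dt) * [p * V(k+1, i) + (1-p) * V(k+1, i+1)]; then take max(V_cont, immediate exercise) for American.
  V(2,0) = exp(-r*dt) * [p*0.053300 + (1-p)*0.000000] = 0.029685; exercise = 0.000000; V(2,0) = max -> 0.029685
  V(2,1) = exp(-r*dt) * [p*0.000000 + (1-p)*0.000000] = 0.000000; exercise = 0.000000; V(2,1) = max -> 0.000000
  V(2,2) = exp(-r*dt) * [p*0.000000 + (1-p)*0.000000] = 0.000000; exercise = 0.000000; V(2,2) = max -> 0.000000
  V(1,0) = exp(-r*dt) * [p*0.029685 + (1-p)*0.000000] = 0.016533; exercise = 0.000000; V(1,0) = max -> 0.016533
  V(1,1) = exp(-r*dt) * [p*0.000000 + (1-p)*0.000000] = 0.000000; exercise = 0.000000; V(1,1) = max -> 0.000000
  V(0,0) = exp(-r*dt) * [p*0.016533 + (1-p)*0.000000] = 0.009208; exercise = 0.000000; V(0,0) = max -> 0.009208


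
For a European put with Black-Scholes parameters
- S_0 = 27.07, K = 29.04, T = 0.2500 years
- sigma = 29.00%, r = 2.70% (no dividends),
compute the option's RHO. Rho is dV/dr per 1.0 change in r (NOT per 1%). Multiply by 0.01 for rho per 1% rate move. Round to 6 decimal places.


Answer: Rho = -5.012626

Derivation:
d1 = -0.3654178368; d2 = -0.5104178368
phi(d1) = 0.3731765560; exp(-qT) = 1.0000000000; exp(-rT) = 0.9932727301
N(-d2) = 0.6951206183
Rho = -K*T*exp(-rT)*N(-d2) = -29.0400 * 0.2500 * 0.9932727301 * 0.6951206183 = -5.012626


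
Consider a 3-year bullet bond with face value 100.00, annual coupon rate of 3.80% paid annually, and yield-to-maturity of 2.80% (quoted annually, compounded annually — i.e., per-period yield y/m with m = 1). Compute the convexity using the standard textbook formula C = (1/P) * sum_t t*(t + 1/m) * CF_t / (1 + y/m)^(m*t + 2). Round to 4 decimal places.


Answer: Convexity = 10.8166

Derivation:
Coupon per period c = face * coupon_rate / m = 3.800000
Periods per year m = 1; per-period yield y/m = 0.028000
Number of cashflows N = 3
Cashflows (t years, CF_t, discount factor 1/(1+y/m)^(m*t), PV):
  t = 1.0000: CF_t = 3.800000, DF = 0.972763, PV = 3.696498
  t = 2.0000: CF_t = 3.800000, DF = 0.946267, PV = 3.595815
  t = 3.0000: CF_t = 103.800000, DF = 0.920493, PV = 95.547210
Price P = sum_t PV_t = 102.839523
Convexity numerator sum_t t*(t + 1/m) * CF_t / (1+y/m)^(m*t + 2):
  t = 1.0000: term = 6.995749
  t = 2.0000: term = 20.415611
  t = 3.0000: term = 1084.958249
Convexity = (1/P) * sum = 1112.369610 / 102.839523 = 10.816557


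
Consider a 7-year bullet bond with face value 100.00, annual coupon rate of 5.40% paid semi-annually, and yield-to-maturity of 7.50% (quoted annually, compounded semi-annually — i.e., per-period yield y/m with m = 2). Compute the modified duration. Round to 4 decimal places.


Coupon per period c = face * coupon_rate / m = 2.700000
Periods per year m = 2; per-period yield y/m = 0.037500
Number of cashflows N = 14
Cashflows (t years, CF_t, discount factor 1/(1+y/m)^(m*t), PV):
  t = 0.5000: CF_t = 2.700000, DF = 0.963855, PV = 2.602410
  t = 1.0000: CF_t = 2.700000, DF = 0.929017, PV = 2.508347
  t = 1.5000: CF_t = 2.700000, DF = 0.895438, PV = 2.417684
  t = 2.0000: CF_t = 2.700000, DF = 0.863073, PV = 2.330297
  t = 2.5000: CF_t = 2.700000, DF = 0.831878, PV = 2.246070
  t = 3.0000: CF_t = 2.700000, DF = 0.801810, PV = 2.164886
  t = 3.5000: CF_t = 2.700000, DF = 0.772829, PV = 2.086638
  t = 4.0000: CF_t = 2.700000, DF = 0.744895, PV = 2.011217
  t = 4.5000: CF_t = 2.700000, DF = 0.717971, PV = 1.938522
  t = 5.0000: CF_t = 2.700000, DF = 0.692020, PV = 1.868455
  t = 5.5000: CF_t = 2.700000, DF = 0.667008, PV = 1.800921
  t = 6.0000: CF_t = 2.700000, DF = 0.642899, PV = 1.735827
  t = 6.5000: CF_t = 2.700000, DF = 0.619662, PV = 1.673086
  t = 7.0000: CF_t = 102.700000, DF = 0.597264, PV = 61.339039
Price P = sum_t PV_t = 88.723399
First compute Macaulay numerator sum_t t * PV_t:
  t * PV_t at t = 0.5000: 1.301205
  t * PV_t at t = 1.0000: 2.508347
  t * PV_t at t = 1.5000: 3.626525
  t * PV_t at t = 2.0000: 4.660595
  t * PV_t at t = 2.5000: 5.615174
  t * PV_t at t = 3.0000: 6.494659
  t * PV_t at t = 3.5000: 7.303232
  t * PV_t at t = 4.0000: 8.044868
  t * PV_t at t = 4.5000: 8.723351
  t * PV_t at t = 5.0000: 9.342276
  t * PV_t at t = 5.5000: 9.905064
  t * PV_t at t = 6.0000: 10.414963
  t * PV_t at t = 6.5000: 10.875062
  t * PV_t at t = 7.0000: 429.373274
Macaulay duration D = 518.188595 / 88.723399 = 5.840495
Modified duration = D / (1 + y/m) = 5.840495 / (1 + 0.037500) = 5.629393

Answer: Modified duration = 5.6294


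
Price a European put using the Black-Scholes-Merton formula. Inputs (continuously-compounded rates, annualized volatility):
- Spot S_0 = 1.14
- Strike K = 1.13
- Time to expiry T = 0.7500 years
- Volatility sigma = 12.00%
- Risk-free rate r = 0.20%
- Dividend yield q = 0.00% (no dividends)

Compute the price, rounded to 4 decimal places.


Answer: Price = 0.0414

Derivation:
d1 = (ln(S/K) + (r - q + 0.5*sigma^2) * T) / (sigma * sqrt(T)) = 0.15117560
d2 = d1 - sigma * sqrt(T) = 0.04725256
exp(-rT) = 0.99850112; exp(-qT) = 1.00000000
P = K * exp(-rT) * N(-d2) - S_0 * exp(-qT) * N(-d1)
N(-d1) = 0.43991860; N(-d2) = 0.48115597
P = 1.1300 * 0.99850112 * 0.48115597 - 1.1400 * 1.00000000 * 0.43991860 = 0.0414


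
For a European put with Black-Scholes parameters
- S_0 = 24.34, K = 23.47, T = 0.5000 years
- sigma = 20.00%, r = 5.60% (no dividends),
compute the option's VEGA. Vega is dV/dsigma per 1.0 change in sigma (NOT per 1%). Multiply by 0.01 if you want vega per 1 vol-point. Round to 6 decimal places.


Answer: Vega = 5.978873

Derivation:
d1 = 0.5260738525; d2 = 0.3846524962
phi(d1) = 0.3473871613; exp(-qT) = 1.0000000000; exp(-rT) = 0.9723883668
Vega = S * exp(-qT) * phi(d1) * sqrt(T) = 24.3400 * 1.0000000000 * 0.3473871613 * 0.7071067812 = 5.978873


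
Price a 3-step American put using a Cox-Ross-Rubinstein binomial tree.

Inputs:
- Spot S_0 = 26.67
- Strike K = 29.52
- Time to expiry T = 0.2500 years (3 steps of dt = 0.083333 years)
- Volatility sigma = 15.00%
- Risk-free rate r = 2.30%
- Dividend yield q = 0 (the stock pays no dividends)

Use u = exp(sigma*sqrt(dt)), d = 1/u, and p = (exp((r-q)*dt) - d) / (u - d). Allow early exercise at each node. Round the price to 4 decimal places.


Answer: Price = V(0,0) = 2.8628

Derivation:
dt = T/N = 0.083333
u = exp(sigma*sqrt(dt)) = 1.044252; d = 1/u = 0.957623
p = (exp((r-q)*dt) - d) / (u - d) = 0.511322
Discount per step: exp(-r*dt) = 0.998085
Stock lattice S(k, i) with i counting down-moves:
  k=0: S(0,0) = 26.6700
  k=1: S(1,0) = 27.8502; S(1,1) = 25.5398
  k=2: S(2,0) = 29.0827; S(2,1) = 26.6700; S(2,2) = 24.4575
  k=3: S(3,0) = 30.3696; S(3,1) = 27.8502; S(3,2) = 25.5398; S(3,3) = 23.4211
Terminal payoffs V(N, i) = max(K - S_T, 0):
  V(3,0) = 0.000000; V(3,1) = 1.669787; V(3,2) = 3.980199; V(3,3) = 6.098942
Backward induction: V(k, i) = exp(-r*dt) * [p * V(k+1, i) + (1-p) * V(k+1, i+1)]; then take max(V_cont, immediate exercise) for American.
  V(2,0) = exp(-r*dt) * [p*0.000000 + (1-p)*1.669787] = 0.814425; exercise = 0.437347; V(2,0) = max -> 0.814425
  V(2,1) = exp(-r*dt) * [p*1.669787 + (1-p)*3.980199] = 2.793474; exercise = 2.850000; V(2,1) = max -> 2.850000
  V(2,2) = exp(-r*dt) * [p*3.980199 + (1-p)*6.098942] = 5.005977; exercise = 5.062503; V(2,2) = max -> 5.062503
  V(1,0) = exp(-r*dt) * [p*0.814425 + (1-p)*2.850000] = 1.805701; exercise = 1.669787; V(1,0) = max -> 1.805701
  V(1,1) = exp(-r*dt) * [p*2.850000 + (1-p)*5.062503] = 3.923673; exercise = 3.980199; V(1,1) = max -> 3.980199
  V(0,0) = exp(-r*dt) * [p*1.805701 + (1-p)*3.980199] = 2.862837; exercise = 2.850000; V(0,0) = max -> 2.862837


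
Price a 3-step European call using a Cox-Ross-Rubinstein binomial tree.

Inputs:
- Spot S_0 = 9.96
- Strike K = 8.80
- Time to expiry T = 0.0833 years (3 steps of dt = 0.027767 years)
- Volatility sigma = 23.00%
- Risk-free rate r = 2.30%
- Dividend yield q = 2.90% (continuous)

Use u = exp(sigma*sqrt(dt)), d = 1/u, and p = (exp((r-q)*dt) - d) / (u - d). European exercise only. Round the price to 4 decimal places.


dt = T/N = 0.027767
u = exp(sigma*sqrt(dt)) = 1.039070; d = 1/u = 0.962399
p = (exp((r-q)*dt) - d) / (u - d) = 0.488247
Discount per step: exp(-r*dt) = 0.999362
Stock lattice S(k, i) with i counting down-moves:
  k=0: S(0,0) = 9.9600
  k=1: S(1,0) = 10.3491; S(1,1) = 9.5855
  k=2: S(2,0) = 10.7535; S(2,1) = 9.9600; S(2,2) = 9.2251
  k=3: S(3,0) = 11.1736; S(3,1) = 10.3491; S(3,2) = 9.5855; S(3,3) = 8.8782
Terminal payoffs V(N, i) = max(S_T - K, 0):
  V(3,0) = 2.373602; V(3,1) = 1.549133; V(3,2) = 0.785499; V(3,3) = 0.078211
Backward induction: V(k, i) = exp(-r*dt) * [p * V(k+1, i) + (1-p) * V(k+1, i+1)].
  V(2,0) = exp(-r*dt) * [p*2.373602 + (1-p)*1.549133] = 1.950432
  V(2,1) = exp(-r*dt) * [p*1.549133 + (1-p)*0.785499] = 1.157601
  V(2,2) = exp(-r*dt) * [p*0.785499 + (1-p)*0.078211] = 0.423272
  V(1,0) = exp(-r*dt) * [p*1.950432 + (1-p)*1.157601] = 1.543712
  V(1,1) = exp(-r*dt) * [p*1.157601 + (1-p)*0.423272] = 0.781307
  V(0,0) = exp(-r*dt) * [p*1.543712 + (1-p)*0.781307] = 1.152812

Answer: Price = V(0,0) = 1.1528


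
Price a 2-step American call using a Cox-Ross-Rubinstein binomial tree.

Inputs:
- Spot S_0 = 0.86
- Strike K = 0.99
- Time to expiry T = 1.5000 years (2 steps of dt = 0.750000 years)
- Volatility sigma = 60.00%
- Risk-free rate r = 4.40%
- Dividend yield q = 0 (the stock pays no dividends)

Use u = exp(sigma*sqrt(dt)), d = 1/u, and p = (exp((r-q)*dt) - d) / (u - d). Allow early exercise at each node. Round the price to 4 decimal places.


dt = T/N = 0.750000
u = exp(sigma*sqrt(dt)) = 1.681381; d = 1/u = 0.594749
p = (exp((r-q)*dt) - d) / (u - d) = 0.403818
Discount per step: exp(-r*dt) = 0.967539
Stock lattice S(k, i) with i counting down-moves:
  k=0: S(0,0) = 0.8600
  k=1: S(1,0) = 1.4460; S(1,1) = 0.5115
  k=2: S(2,0) = 2.4313; S(2,1) = 0.8600; S(2,2) = 0.3042
Terminal payoffs V(N, i) = max(S_T - K, 0):
  V(2,0) = 1.441255; V(2,1) = 0.000000; V(2,2) = 0.000000
Backward induction: V(k, i) = exp(-r*dt) * [p * V(k+1, i) + (1-p) * V(k+1, i+1)]; then take max(V_cont, immediate exercise) for American.
  V(1,0) = exp(-r*dt) * [p*1.441255 + (1-p)*0.000000] = 0.563112; exercise = 0.455987; V(1,0) = max -> 0.563112
  V(1,1) = exp(-r*dt) * [p*0.000000 + (1-p)*0.000000] = 0.000000; exercise = 0.000000; V(1,1) = max -> 0.000000
  V(0,0) = exp(-r*dt) * [p*0.563112 + (1-p)*0.000000] = 0.220013; exercise = 0.000000; V(0,0) = max -> 0.220013

Answer: Price = V(0,0) = 0.2200


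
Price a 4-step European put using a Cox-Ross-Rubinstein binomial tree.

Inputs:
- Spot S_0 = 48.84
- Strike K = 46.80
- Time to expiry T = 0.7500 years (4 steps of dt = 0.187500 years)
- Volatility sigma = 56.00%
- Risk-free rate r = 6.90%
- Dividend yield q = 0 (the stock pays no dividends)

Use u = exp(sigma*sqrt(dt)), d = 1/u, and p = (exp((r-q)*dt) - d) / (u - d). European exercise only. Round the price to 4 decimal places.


dt = T/N = 0.187500
u = exp(sigma*sqrt(dt)) = 1.274415; d = 1/u = 0.784674
p = (exp((r-q)*dt) - d) / (u - d) = 0.466262
Discount per step: exp(-r*dt) = 0.987146
Stock lattice S(k, i) with i counting down-moves:
  k=0: S(0,0) = 48.8400
  k=1: S(1,0) = 62.2424; S(1,1) = 38.3235
  k=2: S(2,0) = 79.3227; S(2,1) = 48.8400; S(2,2) = 30.0714
  k=3: S(3,0) = 101.0900; S(3,1) = 62.2424; S(3,2) = 38.3235; S(3,3) = 23.5963
  k=4: S(4,0) = 128.8306; S(4,1) = 79.3227; S(4,2) = 48.8400; S(4,3) = 30.0714; S(4,4) = 18.5154
Terminal payoffs V(N, i) = max(K - S_T, 0):
  V(4,0) = 0.000000; V(4,1) = 0.000000; V(4,2) = 0.000000; V(4,3) = 16.728574; V(4,4) = 28.284630
Backward induction: V(k, i) = exp(-r*dt) * [p * V(k+1, i) + (1-p) * V(k+1, i+1)].
  V(3,0) = exp(-r*dt) * [p*0.000000 + (1-p)*0.000000] = 0.000000
  V(3,1) = exp(-r*dt) * [p*0.000000 + (1-p)*0.000000] = 0.000000
  V(3,2) = exp(-r*dt) * [p*0.000000 + (1-p)*16.728574] = 8.813902
  V(3,3) = exp(-r*dt) * [p*16.728574 + (1-p)*28.284630] = 22.602163
  V(2,0) = exp(-r*dt) * [p*0.000000 + (1-p)*0.000000] = 0.000000
  V(2,1) = exp(-r*dt) * [p*0.000000 + (1-p)*8.813902] = 4.643843
  V(2,2) = exp(-r*dt) * [p*8.813902 + (1-p)*22.602163] = 15.965325
  V(1,0) = exp(-r*dt) * [p*0.000000 + (1-p)*4.643843] = 2.446734
  V(1,1) = exp(-r*dt) * [p*4.643843 + (1-p)*15.965325] = 10.549179
  V(0,0) = exp(-r*dt) * [p*2.446734 + (1-p)*10.549179] = 6.684276

Answer: Price = V(0,0) = 6.6843


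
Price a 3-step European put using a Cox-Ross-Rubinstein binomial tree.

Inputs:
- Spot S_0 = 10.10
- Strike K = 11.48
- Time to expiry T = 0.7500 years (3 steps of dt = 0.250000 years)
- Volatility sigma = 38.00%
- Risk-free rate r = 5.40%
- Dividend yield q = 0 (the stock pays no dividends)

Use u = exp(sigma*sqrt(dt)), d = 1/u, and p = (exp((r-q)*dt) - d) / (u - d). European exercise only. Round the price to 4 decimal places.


dt = T/N = 0.250000
u = exp(sigma*sqrt(dt)) = 1.209250; d = 1/u = 0.826959
p = (exp((r-q)*dt) - d) / (u - d) = 0.488195
Discount per step: exp(-r*dt) = 0.986591
Stock lattice S(k, i) with i counting down-moves:
  k=0: S(0,0) = 10.1000
  k=1: S(1,0) = 12.2134; S(1,1) = 8.3523
  k=2: S(2,0) = 14.7691; S(2,1) = 10.1000; S(2,2) = 6.9070
  k=3: S(3,0) = 17.8595; S(3,1) = 12.2134; S(3,2) = 8.3523; S(3,3) = 5.7118
Terminal payoffs V(N, i) = max(K - S_T, 0):
  V(3,0) = 0.000000; V(3,1) = 0.000000; V(3,2) = 3.127713; V(3,3) = 5.768193
Backward induction: V(k, i) = exp(-r*dt) * [p * V(k+1, i) + (1-p) * V(k+1, i+1)].
  V(2,0) = exp(-r*dt) * [p*0.000000 + (1-p)*0.000000] = 0.000000
  V(2,1) = exp(-r*dt) * [p*0.000000 + (1-p)*3.127713] = 1.579313
  V(2,2) = exp(-r*dt) * [p*3.127713 + (1-p)*5.768193] = 4.419061
  V(1,0) = exp(-r*dt) * [p*0.000000 + (1-p)*1.579313] = 0.797461
  V(1,1) = exp(-r*dt) * [p*1.579313 + (1-p)*4.419061] = 2.992043
  V(0,0) = exp(-r*dt) * [p*0.797461 + (1-p)*2.992043] = 1.894904

Answer: Price = V(0,0) = 1.8949
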